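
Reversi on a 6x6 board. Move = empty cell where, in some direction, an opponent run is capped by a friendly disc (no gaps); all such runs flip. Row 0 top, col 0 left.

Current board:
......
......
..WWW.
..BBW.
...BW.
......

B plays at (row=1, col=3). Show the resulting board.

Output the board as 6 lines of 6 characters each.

Place B at (1,3); scan 8 dirs for brackets.
Dir NW: first cell '.' (not opp) -> no flip
Dir N: first cell '.' (not opp) -> no flip
Dir NE: first cell '.' (not opp) -> no flip
Dir W: first cell '.' (not opp) -> no flip
Dir E: first cell '.' (not opp) -> no flip
Dir SW: opp run (2,2), next='.' -> no flip
Dir S: opp run (2,3) capped by B -> flip
Dir SE: opp run (2,4), next='.' -> no flip
All flips: (2,3)

Answer: ......
...B..
..WBW.
..BBW.
...BW.
......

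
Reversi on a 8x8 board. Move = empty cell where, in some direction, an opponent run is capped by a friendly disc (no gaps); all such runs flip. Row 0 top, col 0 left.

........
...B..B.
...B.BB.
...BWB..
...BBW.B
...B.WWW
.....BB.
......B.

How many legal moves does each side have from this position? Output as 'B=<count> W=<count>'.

Answer: B=3 W=13

Derivation:
-- B to move --
(2,4): flips 1 -> legal
(3,6): no bracket -> illegal
(4,6): flips 2 -> legal
(5,4): no bracket -> illegal
(6,4): no bracket -> illegal
(6,7): flips 4 -> legal
B mobility = 3
-- W to move --
(0,2): no bracket -> illegal
(0,3): no bracket -> illegal
(0,4): no bracket -> illegal
(0,5): no bracket -> illegal
(0,6): no bracket -> illegal
(0,7): flips 2 -> legal
(1,2): flips 1 -> legal
(1,4): no bracket -> illegal
(1,5): flips 2 -> legal
(1,7): no bracket -> illegal
(2,2): flips 2 -> legal
(2,4): no bracket -> illegal
(2,7): no bracket -> illegal
(3,2): flips 1 -> legal
(3,6): flips 1 -> legal
(3,7): flips 1 -> legal
(4,2): flips 2 -> legal
(4,6): no bracket -> illegal
(5,2): flips 1 -> legal
(5,4): flips 1 -> legal
(6,2): no bracket -> illegal
(6,3): no bracket -> illegal
(6,4): no bracket -> illegal
(6,7): no bracket -> illegal
(7,4): flips 1 -> legal
(7,5): flips 2 -> legal
(7,7): flips 1 -> legal
W mobility = 13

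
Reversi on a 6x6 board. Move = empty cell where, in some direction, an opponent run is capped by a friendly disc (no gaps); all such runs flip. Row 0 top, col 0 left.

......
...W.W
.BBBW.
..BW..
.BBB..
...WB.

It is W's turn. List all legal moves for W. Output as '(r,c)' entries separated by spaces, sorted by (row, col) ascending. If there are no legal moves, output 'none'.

Answer: (1,1) (2,0) (3,1) (5,1) (5,5)

Derivation:
(1,0): no bracket -> illegal
(1,1): flips 1 -> legal
(1,2): no bracket -> illegal
(1,4): no bracket -> illegal
(2,0): flips 3 -> legal
(3,0): no bracket -> illegal
(3,1): flips 3 -> legal
(3,4): no bracket -> illegal
(4,0): no bracket -> illegal
(4,4): no bracket -> illegal
(4,5): no bracket -> illegal
(5,0): no bracket -> illegal
(5,1): flips 1 -> legal
(5,2): no bracket -> illegal
(5,5): flips 1 -> legal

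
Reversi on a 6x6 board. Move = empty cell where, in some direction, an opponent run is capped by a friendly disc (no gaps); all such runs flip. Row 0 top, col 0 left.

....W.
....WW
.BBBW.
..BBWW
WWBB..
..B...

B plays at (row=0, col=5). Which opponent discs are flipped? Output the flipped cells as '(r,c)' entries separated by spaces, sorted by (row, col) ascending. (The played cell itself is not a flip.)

Dir NW: edge -> no flip
Dir N: edge -> no flip
Dir NE: edge -> no flip
Dir W: opp run (0,4), next='.' -> no flip
Dir E: edge -> no flip
Dir SW: opp run (1,4) capped by B -> flip
Dir S: opp run (1,5), next='.' -> no flip
Dir SE: edge -> no flip

Answer: (1,4)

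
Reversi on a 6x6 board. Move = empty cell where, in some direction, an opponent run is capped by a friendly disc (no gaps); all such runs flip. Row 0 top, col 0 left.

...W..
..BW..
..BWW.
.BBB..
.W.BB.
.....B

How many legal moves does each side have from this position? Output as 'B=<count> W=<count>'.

-- B to move --
(0,2): no bracket -> illegal
(0,4): flips 1 -> legal
(1,4): flips 2 -> legal
(1,5): flips 1 -> legal
(2,5): flips 2 -> legal
(3,0): no bracket -> illegal
(3,4): flips 1 -> legal
(3,5): no bracket -> illegal
(4,0): no bracket -> illegal
(4,2): no bracket -> illegal
(5,0): flips 1 -> legal
(5,1): flips 1 -> legal
(5,2): no bracket -> illegal
B mobility = 7
-- W to move --
(0,1): flips 1 -> legal
(0,2): no bracket -> illegal
(1,1): flips 1 -> legal
(2,0): no bracket -> illegal
(2,1): flips 3 -> legal
(3,0): no bracket -> illegal
(3,4): no bracket -> illegal
(3,5): no bracket -> illegal
(4,0): flips 2 -> legal
(4,2): flips 1 -> legal
(4,5): no bracket -> illegal
(5,2): no bracket -> illegal
(5,3): flips 2 -> legal
(5,4): no bracket -> illegal
W mobility = 6

Answer: B=7 W=6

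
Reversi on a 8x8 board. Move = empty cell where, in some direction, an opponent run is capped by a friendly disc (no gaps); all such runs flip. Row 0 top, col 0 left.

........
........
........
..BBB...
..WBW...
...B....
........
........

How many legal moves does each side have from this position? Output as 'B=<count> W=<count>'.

-- B to move --
(3,1): flips 1 -> legal
(3,5): flips 1 -> legal
(4,1): flips 1 -> legal
(4,5): flips 1 -> legal
(5,1): flips 1 -> legal
(5,2): flips 1 -> legal
(5,4): flips 1 -> legal
(5,5): flips 1 -> legal
B mobility = 8
-- W to move --
(2,1): no bracket -> illegal
(2,2): flips 2 -> legal
(2,3): no bracket -> illegal
(2,4): flips 2 -> legal
(2,5): no bracket -> illegal
(3,1): no bracket -> illegal
(3,5): no bracket -> illegal
(4,1): no bracket -> illegal
(4,5): no bracket -> illegal
(5,2): no bracket -> illegal
(5,4): no bracket -> illegal
(6,2): flips 1 -> legal
(6,3): no bracket -> illegal
(6,4): flips 1 -> legal
W mobility = 4

Answer: B=8 W=4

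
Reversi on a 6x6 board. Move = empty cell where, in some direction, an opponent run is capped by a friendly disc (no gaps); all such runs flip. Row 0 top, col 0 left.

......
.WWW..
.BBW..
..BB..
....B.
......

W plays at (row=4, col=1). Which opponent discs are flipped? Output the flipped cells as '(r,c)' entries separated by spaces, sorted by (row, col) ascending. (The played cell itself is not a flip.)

Dir NW: first cell '.' (not opp) -> no flip
Dir N: first cell '.' (not opp) -> no flip
Dir NE: opp run (3,2) capped by W -> flip
Dir W: first cell '.' (not opp) -> no flip
Dir E: first cell '.' (not opp) -> no flip
Dir SW: first cell '.' (not opp) -> no flip
Dir S: first cell '.' (not opp) -> no flip
Dir SE: first cell '.' (not opp) -> no flip

Answer: (3,2)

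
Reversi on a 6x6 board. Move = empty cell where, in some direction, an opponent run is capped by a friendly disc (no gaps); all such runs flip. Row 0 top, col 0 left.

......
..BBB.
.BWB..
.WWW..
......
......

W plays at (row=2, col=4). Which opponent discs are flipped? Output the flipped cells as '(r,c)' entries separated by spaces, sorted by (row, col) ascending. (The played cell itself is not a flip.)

Dir NW: opp run (1,3), next='.' -> no flip
Dir N: opp run (1,4), next='.' -> no flip
Dir NE: first cell '.' (not opp) -> no flip
Dir W: opp run (2,3) capped by W -> flip
Dir E: first cell '.' (not opp) -> no flip
Dir SW: first cell 'W' (not opp) -> no flip
Dir S: first cell '.' (not opp) -> no flip
Dir SE: first cell '.' (not opp) -> no flip

Answer: (2,3)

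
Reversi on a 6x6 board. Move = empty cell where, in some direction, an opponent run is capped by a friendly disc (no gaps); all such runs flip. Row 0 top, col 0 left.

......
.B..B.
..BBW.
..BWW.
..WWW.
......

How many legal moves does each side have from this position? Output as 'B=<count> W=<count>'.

Answer: B=7 W=6

Derivation:
-- B to move --
(1,3): no bracket -> illegal
(1,5): no bracket -> illegal
(2,5): flips 1 -> legal
(3,1): no bracket -> illegal
(3,5): flips 2 -> legal
(4,1): no bracket -> illegal
(4,5): flips 1 -> legal
(5,1): no bracket -> illegal
(5,2): flips 1 -> legal
(5,3): flips 2 -> legal
(5,4): flips 4 -> legal
(5,5): flips 2 -> legal
B mobility = 7
-- W to move --
(0,0): flips 2 -> legal
(0,1): no bracket -> illegal
(0,2): no bracket -> illegal
(0,3): no bracket -> illegal
(0,4): flips 1 -> legal
(0,5): no bracket -> illegal
(1,0): no bracket -> illegal
(1,2): flips 3 -> legal
(1,3): flips 1 -> legal
(1,5): no bracket -> illegal
(2,0): no bracket -> illegal
(2,1): flips 3 -> legal
(2,5): no bracket -> illegal
(3,1): flips 1 -> legal
(4,1): no bracket -> illegal
W mobility = 6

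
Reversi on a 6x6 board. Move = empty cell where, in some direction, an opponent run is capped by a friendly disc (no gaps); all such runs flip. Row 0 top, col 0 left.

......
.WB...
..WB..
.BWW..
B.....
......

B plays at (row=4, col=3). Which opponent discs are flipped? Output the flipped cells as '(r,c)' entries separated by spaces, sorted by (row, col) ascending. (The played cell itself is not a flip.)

Answer: (3,3)

Derivation:
Dir NW: opp run (3,2), next='.' -> no flip
Dir N: opp run (3,3) capped by B -> flip
Dir NE: first cell '.' (not opp) -> no flip
Dir W: first cell '.' (not opp) -> no flip
Dir E: first cell '.' (not opp) -> no flip
Dir SW: first cell '.' (not opp) -> no flip
Dir S: first cell '.' (not opp) -> no flip
Dir SE: first cell '.' (not opp) -> no flip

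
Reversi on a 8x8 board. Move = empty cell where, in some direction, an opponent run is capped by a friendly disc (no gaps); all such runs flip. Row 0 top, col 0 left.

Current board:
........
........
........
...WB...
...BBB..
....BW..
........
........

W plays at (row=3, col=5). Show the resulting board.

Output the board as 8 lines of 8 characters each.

Place W at (3,5); scan 8 dirs for brackets.
Dir NW: first cell '.' (not opp) -> no flip
Dir N: first cell '.' (not opp) -> no flip
Dir NE: first cell '.' (not opp) -> no flip
Dir W: opp run (3,4) capped by W -> flip
Dir E: first cell '.' (not opp) -> no flip
Dir SW: opp run (4,4), next='.' -> no flip
Dir S: opp run (4,5) capped by W -> flip
Dir SE: first cell '.' (not opp) -> no flip
All flips: (3,4) (4,5)

Answer: ........
........
........
...WWW..
...BBW..
....BW..
........
........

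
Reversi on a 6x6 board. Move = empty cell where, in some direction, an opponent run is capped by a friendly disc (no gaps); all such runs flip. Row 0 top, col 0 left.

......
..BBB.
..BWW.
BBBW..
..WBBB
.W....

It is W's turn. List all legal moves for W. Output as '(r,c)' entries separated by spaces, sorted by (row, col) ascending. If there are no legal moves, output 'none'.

(0,1): flips 1 -> legal
(0,2): flips 4 -> legal
(0,3): flips 1 -> legal
(0,4): flips 1 -> legal
(0,5): flips 1 -> legal
(1,1): flips 1 -> legal
(1,5): no bracket -> illegal
(2,0): flips 1 -> legal
(2,1): flips 1 -> legal
(2,5): no bracket -> illegal
(3,4): no bracket -> illegal
(3,5): no bracket -> illegal
(4,0): no bracket -> illegal
(4,1): flips 1 -> legal
(5,2): no bracket -> illegal
(5,3): flips 1 -> legal
(5,4): no bracket -> illegal
(5,5): flips 1 -> legal

Answer: (0,1) (0,2) (0,3) (0,4) (0,5) (1,1) (2,0) (2,1) (4,1) (5,3) (5,5)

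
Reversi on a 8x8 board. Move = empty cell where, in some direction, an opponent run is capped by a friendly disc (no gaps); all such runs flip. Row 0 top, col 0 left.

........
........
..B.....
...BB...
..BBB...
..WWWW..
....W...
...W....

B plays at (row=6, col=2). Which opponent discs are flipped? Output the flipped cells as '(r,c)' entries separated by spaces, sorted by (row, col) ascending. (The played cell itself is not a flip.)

Dir NW: first cell '.' (not opp) -> no flip
Dir N: opp run (5,2) capped by B -> flip
Dir NE: opp run (5,3) capped by B -> flip
Dir W: first cell '.' (not opp) -> no flip
Dir E: first cell '.' (not opp) -> no flip
Dir SW: first cell '.' (not opp) -> no flip
Dir S: first cell '.' (not opp) -> no flip
Dir SE: opp run (7,3), next=edge -> no flip

Answer: (5,2) (5,3)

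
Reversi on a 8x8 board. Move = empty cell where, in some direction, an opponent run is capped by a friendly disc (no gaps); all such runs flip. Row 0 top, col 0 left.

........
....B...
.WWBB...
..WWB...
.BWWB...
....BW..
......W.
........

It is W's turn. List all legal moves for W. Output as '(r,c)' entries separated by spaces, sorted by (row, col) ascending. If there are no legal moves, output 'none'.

Answer: (0,5) (1,3) (1,5) (2,5) (3,5) (4,0) (4,5) (5,0) (5,3) (6,5)

Derivation:
(0,3): no bracket -> illegal
(0,4): no bracket -> illegal
(0,5): flips 2 -> legal
(1,2): no bracket -> illegal
(1,3): flips 1 -> legal
(1,5): flips 1 -> legal
(2,5): flips 3 -> legal
(3,0): no bracket -> illegal
(3,1): no bracket -> illegal
(3,5): flips 1 -> legal
(4,0): flips 1 -> legal
(4,5): flips 1 -> legal
(5,0): flips 1 -> legal
(5,1): no bracket -> illegal
(5,2): no bracket -> illegal
(5,3): flips 1 -> legal
(6,3): no bracket -> illegal
(6,4): no bracket -> illegal
(6,5): flips 1 -> legal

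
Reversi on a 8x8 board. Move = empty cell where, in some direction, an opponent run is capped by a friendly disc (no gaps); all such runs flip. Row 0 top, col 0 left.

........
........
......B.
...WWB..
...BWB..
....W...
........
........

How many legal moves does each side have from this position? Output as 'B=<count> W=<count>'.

-- B to move --
(2,2): no bracket -> illegal
(2,3): flips 2 -> legal
(2,4): no bracket -> illegal
(2,5): flips 1 -> legal
(3,2): flips 2 -> legal
(4,2): no bracket -> illegal
(5,3): flips 1 -> legal
(5,5): no bracket -> illegal
(6,3): flips 1 -> legal
(6,4): no bracket -> illegal
(6,5): flips 1 -> legal
B mobility = 6
-- W to move --
(1,5): no bracket -> illegal
(1,6): no bracket -> illegal
(1,7): flips 2 -> legal
(2,4): no bracket -> illegal
(2,5): no bracket -> illegal
(2,7): no bracket -> illegal
(3,2): flips 1 -> legal
(3,6): flips 2 -> legal
(3,7): no bracket -> illegal
(4,2): flips 1 -> legal
(4,6): flips 1 -> legal
(5,2): flips 1 -> legal
(5,3): flips 1 -> legal
(5,5): no bracket -> illegal
(5,6): flips 1 -> legal
W mobility = 8

Answer: B=6 W=8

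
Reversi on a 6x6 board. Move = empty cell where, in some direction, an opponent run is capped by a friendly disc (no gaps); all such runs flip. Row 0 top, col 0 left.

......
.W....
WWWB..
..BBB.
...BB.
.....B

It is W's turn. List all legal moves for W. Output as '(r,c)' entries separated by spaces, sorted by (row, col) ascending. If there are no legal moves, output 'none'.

Answer: (2,4) (4,2) (5,4)

Derivation:
(1,2): no bracket -> illegal
(1,3): no bracket -> illegal
(1,4): no bracket -> illegal
(2,4): flips 1 -> legal
(2,5): no bracket -> illegal
(3,1): no bracket -> illegal
(3,5): no bracket -> illegal
(4,1): no bracket -> illegal
(4,2): flips 1 -> legal
(4,5): no bracket -> illegal
(5,2): no bracket -> illegal
(5,3): no bracket -> illegal
(5,4): flips 2 -> legal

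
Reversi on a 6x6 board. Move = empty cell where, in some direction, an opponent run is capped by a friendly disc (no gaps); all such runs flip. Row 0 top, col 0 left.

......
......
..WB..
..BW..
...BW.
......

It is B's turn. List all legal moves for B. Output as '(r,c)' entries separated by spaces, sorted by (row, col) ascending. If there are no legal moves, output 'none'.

(1,1): no bracket -> illegal
(1,2): flips 1 -> legal
(1,3): no bracket -> illegal
(2,1): flips 1 -> legal
(2,4): no bracket -> illegal
(3,1): no bracket -> illegal
(3,4): flips 1 -> legal
(3,5): no bracket -> illegal
(4,2): no bracket -> illegal
(4,5): flips 1 -> legal
(5,3): no bracket -> illegal
(5,4): no bracket -> illegal
(5,5): no bracket -> illegal

Answer: (1,2) (2,1) (3,4) (4,5)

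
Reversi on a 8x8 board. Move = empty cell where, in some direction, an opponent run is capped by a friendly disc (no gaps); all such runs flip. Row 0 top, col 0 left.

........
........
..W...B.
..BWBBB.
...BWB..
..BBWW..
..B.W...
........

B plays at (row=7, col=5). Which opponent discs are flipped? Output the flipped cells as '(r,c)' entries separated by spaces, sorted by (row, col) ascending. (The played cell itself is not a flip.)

Answer: (6,4)

Derivation:
Dir NW: opp run (6,4) capped by B -> flip
Dir N: first cell '.' (not opp) -> no flip
Dir NE: first cell '.' (not opp) -> no flip
Dir W: first cell '.' (not opp) -> no flip
Dir E: first cell '.' (not opp) -> no flip
Dir SW: edge -> no flip
Dir S: edge -> no flip
Dir SE: edge -> no flip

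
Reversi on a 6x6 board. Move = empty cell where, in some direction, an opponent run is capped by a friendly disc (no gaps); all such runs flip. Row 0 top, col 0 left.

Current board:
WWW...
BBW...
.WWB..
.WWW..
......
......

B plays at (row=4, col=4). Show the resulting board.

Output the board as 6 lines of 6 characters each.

Answer: WWW...
BBW...
.WBB..
.WWB..
....B.
......

Derivation:
Place B at (4,4); scan 8 dirs for brackets.
Dir NW: opp run (3,3) (2,2) capped by B -> flip
Dir N: first cell '.' (not opp) -> no flip
Dir NE: first cell '.' (not opp) -> no flip
Dir W: first cell '.' (not opp) -> no flip
Dir E: first cell '.' (not opp) -> no flip
Dir SW: first cell '.' (not opp) -> no flip
Dir S: first cell '.' (not opp) -> no flip
Dir SE: first cell '.' (not opp) -> no flip
All flips: (2,2) (3,3)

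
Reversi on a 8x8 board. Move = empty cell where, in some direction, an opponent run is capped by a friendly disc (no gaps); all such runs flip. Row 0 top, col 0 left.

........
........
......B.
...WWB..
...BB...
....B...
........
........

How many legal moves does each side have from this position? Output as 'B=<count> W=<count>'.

Answer: B=5 W=5

Derivation:
-- B to move --
(2,2): flips 1 -> legal
(2,3): flips 1 -> legal
(2,4): flips 1 -> legal
(2,5): flips 1 -> legal
(3,2): flips 2 -> legal
(4,2): no bracket -> illegal
(4,5): no bracket -> illegal
B mobility = 5
-- W to move --
(1,5): no bracket -> illegal
(1,6): no bracket -> illegal
(1,7): no bracket -> illegal
(2,4): no bracket -> illegal
(2,5): no bracket -> illegal
(2,7): no bracket -> illegal
(3,2): no bracket -> illegal
(3,6): flips 1 -> legal
(3,7): no bracket -> illegal
(4,2): no bracket -> illegal
(4,5): no bracket -> illegal
(4,6): no bracket -> illegal
(5,2): flips 1 -> legal
(5,3): flips 1 -> legal
(5,5): flips 1 -> legal
(6,3): no bracket -> illegal
(6,4): flips 2 -> legal
(6,5): no bracket -> illegal
W mobility = 5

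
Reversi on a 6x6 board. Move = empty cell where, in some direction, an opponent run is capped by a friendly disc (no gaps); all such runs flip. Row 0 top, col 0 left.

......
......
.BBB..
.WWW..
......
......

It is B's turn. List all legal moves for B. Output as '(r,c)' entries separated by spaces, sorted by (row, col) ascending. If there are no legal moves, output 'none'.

(2,0): no bracket -> illegal
(2,4): no bracket -> illegal
(3,0): no bracket -> illegal
(3,4): no bracket -> illegal
(4,0): flips 1 -> legal
(4,1): flips 2 -> legal
(4,2): flips 1 -> legal
(4,3): flips 2 -> legal
(4,4): flips 1 -> legal

Answer: (4,0) (4,1) (4,2) (4,3) (4,4)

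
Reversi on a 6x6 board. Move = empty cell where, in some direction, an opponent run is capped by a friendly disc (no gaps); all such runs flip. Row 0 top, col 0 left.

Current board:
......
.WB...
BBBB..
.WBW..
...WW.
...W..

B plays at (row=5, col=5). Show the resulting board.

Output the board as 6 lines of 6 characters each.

Answer: ......
.WB...
BBBB..
.WBB..
...WB.
...W.B

Derivation:
Place B at (5,5); scan 8 dirs for brackets.
Dir NW: opp run (4,4) (3,3) capped by B -> flip
Dir N: first cell '.' (not opp) -> no flip
Dir NE: edge -> no flip
Dir W: first cell '.' (not opp) -> no flip
Dir E: edge -> no flip
Dir SW: edge -> no flip
Dir S: edge -> no flip
Dir SE: edge -> no flip
All flips: (3,3) (4,4)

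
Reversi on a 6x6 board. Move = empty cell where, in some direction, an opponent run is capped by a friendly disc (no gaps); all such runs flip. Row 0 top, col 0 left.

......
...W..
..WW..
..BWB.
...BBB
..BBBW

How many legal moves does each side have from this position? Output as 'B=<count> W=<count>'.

Answer: B=4 W=5

Derivation:
-- B to move --
(0,2): no bracket -> illegal
(0,3): flips 3 -> legal
(0,4): no bracket -> illegal
(1,1): flips 2 -> legal
(1,2): flips 2 -> legal
(1,4): flips 1 -> legal
(2,1): no bracket -> illegal
(2,4): no bracket -> illegal
(3,1): no bracket -> illegal
(4,2): no bracket -> illegal
B mobility = 4
-- W to move --
(2,1): no bracket -> illegal
(2,4): no bracket -> illegal
(2,5): no bracket -> illegal
(3,1): flips 1 -> legal
(3,5): flips 2 -> legal
(4,1): flips 1 -> legal
(4,2): flips 1 -> legal
(5,1): flips 3 -> legal
W mobility = 5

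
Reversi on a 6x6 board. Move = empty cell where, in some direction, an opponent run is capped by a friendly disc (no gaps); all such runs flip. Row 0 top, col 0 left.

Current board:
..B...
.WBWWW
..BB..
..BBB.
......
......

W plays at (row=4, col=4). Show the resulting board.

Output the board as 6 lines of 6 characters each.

Answer: ..B...
.WBWWW
..WB..
..BWB.
....W.
......

Derivation:
Place W at (4,4); scan 8 dirs for brackets.
Dir NW: opp run (3,3) (2,2) capped by W -> flip
Dir N: opp run (3,4), next='.' -> no flip
Dir NE: first cell '.' (not opp) -> no flip
Dir W: first cell '.' (not opp) -> no flip
Dir E: first cell '.' (not opp) -> no flip
Dir SW: first cell '.' (not opp) -> no flip
Dir S: first cell '.' (not opp) -> no flip
Dir SE: first cell '.' (not opp) -> no flip
All flips: (2,2) (3,3)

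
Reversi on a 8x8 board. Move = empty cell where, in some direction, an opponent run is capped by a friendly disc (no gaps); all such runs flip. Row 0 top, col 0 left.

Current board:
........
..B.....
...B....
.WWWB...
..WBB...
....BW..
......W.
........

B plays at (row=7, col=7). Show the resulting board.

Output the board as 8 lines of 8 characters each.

Place B at (7,7); scan 8 dirs for brackets.
Dir NW: opp run (6,6) (5,5) capped by B -> flip
Dir N: first cell '.' (not opp) -> no flip
Dir NE: edge -> no flip
Dir W: first cell '.' (not opp) -> no flip
Dir E: edge -> no flip
Dir SW: edge -> no flip
Dir S: edge -> no flip
Dir SE: edge -> no flip
All flips: (5,5) (6,6)

Answer: ........
..B.....
...B....
.WWWB...
..WBB...
....BB..
......B.
.......B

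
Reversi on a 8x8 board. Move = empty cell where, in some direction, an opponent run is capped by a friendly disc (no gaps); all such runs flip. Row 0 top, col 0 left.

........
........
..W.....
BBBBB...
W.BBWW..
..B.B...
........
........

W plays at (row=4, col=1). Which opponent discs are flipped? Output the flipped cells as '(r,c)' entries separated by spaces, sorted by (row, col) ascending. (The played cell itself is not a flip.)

Answer: (4,2) (4,3)

Derivation:
Dir NW: opp run (3,0), next=edge -> no flip
Dir N: opp run (3,1), next='.' -> no flip
Dir NE: opp run (3,2), next='.' -> no flip
Dir W: first cell 'W' (not opp) -> no flip
Dir E: opp run (4,2) (4,3) capped by W -> flip
Dir SW: first cell '.' (not opp) -> no flip
Dir S: first cell '.' (not opp) -> no flip
Dir SE: opp run (5,2), next='.' -> no flip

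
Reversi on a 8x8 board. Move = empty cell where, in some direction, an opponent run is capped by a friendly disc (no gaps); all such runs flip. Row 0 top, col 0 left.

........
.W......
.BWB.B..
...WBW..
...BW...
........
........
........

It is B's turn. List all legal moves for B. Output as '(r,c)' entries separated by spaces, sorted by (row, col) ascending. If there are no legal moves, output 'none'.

(0,0): no bracket -> illegal
(0,1): flips 1 -> legal
(0,2): no bracket -> illegal
(1,0): no bracket -> illegal
(1,2): no bracket -> illegal
(1,3): no bracket -> illegal
(2,0): no bracket -> illegal
(2,4): no bracket -> illegal
(2,6): no bracket -> illegal
(3,1): no bracket -> illegal
(3,2): flips 1 -> legal
(3,6): flips 1 -> legal
(4,2): no bracket -> illegal
(4,5): flips 2 -> legal
(4,6): no bracket -> illegal
(5,3): no bracket -> illegal
(5,4): flips 1 -> legal
(5,5): no bracket -> illegal

Answer: (0,1) (3,2) (3,6) (4,5) (5,4)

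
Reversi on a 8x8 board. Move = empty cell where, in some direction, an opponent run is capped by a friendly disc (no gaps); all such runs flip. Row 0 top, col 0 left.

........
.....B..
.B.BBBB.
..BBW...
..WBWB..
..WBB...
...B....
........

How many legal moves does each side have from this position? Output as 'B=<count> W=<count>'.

Answer: B=7 W=12

Derivation:
-- B to move --
(3,1): flips 1 -> legal
(3,5): flips 2 -> legal
(4,1): flips 2 -> legal
(5,1): flips 2 -> legal
(5,5): flips 1 -> legal
(6,1): flips 1 -> legal
(6,2): flips 2 -> legal
B mobility = 7
-- W to move --
(0,4): no bracket -> illegal
(0,5): no bracket -> illegal
(0,6): flips 3 -> legal
(1,0): no bracket -> illegal
(1,1): no bracket -> illegal
(1,2): flips 1 -> legal
(1,3): no bracket -> illegal
(1,4): flips 1 -> legal
(1,6): flips 1 -> legal
(1,7): no bracket -> illegal
(2,0): no bracket -> illegal
(2,2): flips 2 -> legal
(2,7): no bracket -> illegal
(3,0): no bracket -> illegal
(3,1): flips 2 -> legal
(3,5): no bracket -> illegal
(3,6): no bracket -> illegal
(3,7): no bracket -> illegal
(4,1): no bracket -> illegal
(4,6): flips 1 -> legal
(5,5): flips 2 -> legal
(5,6): flips 1 -> legal
(6,2): flips 1 -> legal
(6,4): flips 2 -> legal
(6,5): no bracket -> illegal
(7,2): no bracket -> illegal
(7,3): no bracket -> illegal
(7,4): flips 1 -> legal
W mobility = 12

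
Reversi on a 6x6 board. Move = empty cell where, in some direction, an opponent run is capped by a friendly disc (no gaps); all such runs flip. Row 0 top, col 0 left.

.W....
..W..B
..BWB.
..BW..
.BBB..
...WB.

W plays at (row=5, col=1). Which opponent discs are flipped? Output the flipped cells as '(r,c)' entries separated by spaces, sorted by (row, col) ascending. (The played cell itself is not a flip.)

Answer: (4,2)

Derivation:
Dir NW: first cell '.' (not opp) -> no flip
Dir N: opp run (4,1), next='.' -> no flip
Dir NE: opp run (4,2) capped by W -> flip
Dir W: first cell '.' (not opp) -> no flip
Dir E: first cell '.' (not opp) -> no flip
Dir SW: edge -> no flip
Dir S: edge -> no flip
Dir SE: edge -> no flip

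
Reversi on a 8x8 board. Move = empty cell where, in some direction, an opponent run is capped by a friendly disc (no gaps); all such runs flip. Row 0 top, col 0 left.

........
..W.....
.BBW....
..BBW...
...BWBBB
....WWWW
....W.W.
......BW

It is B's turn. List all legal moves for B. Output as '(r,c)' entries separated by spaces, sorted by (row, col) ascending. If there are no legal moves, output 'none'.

Answer: (0,1) (0,2) (0,3) (1,3) (1,4) (2,4) (2,5) (3,5) (6,3) (6,5) (6,7) (7,3)

Derivation:
(0,1): flips 3 -> legal
(0,2): flips 1 -> legal
(0,3): flips 1 -> legal
(1,1): no bracket -> illegal
(1,3): flips 1 -> legal
(1,4): flips 1 -> legal
(2,4): flips 1 -> legal
(2,5): flips 1 -> legal
(3,5): flips 1 -> legal
(5,3): no bracket -> illegal
(6,3): flips 1 -> legal
(6,5): flips 3 -> legal
(6,7): flips 2 -> legal
(7,3): flips 2 -> legal
(7,4): no bracket -> illegal
(7,5): no bracket -> illegal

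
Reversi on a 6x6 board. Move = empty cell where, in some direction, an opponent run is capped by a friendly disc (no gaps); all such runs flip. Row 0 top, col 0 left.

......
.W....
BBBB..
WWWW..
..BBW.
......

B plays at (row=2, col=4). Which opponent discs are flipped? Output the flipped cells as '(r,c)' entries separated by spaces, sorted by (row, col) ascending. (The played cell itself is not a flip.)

Answer: (3,3)

Derivation:
Dir NW: first cell '.' (not opp) -> no flip
Dir N: first cell '.' (not opp) -> no flip
Dir NE: first cell '.' (not opp) -> no flip
Dir W: first cell 'B' (not opp) -> no flip
Dir E: first cell '.' (not opp) -> no flip
Dir SW: opp run (3,3) capped by B -> flip
Dir S: first cell '.' (not opp) -> no flip
Dir SE: first cell '.' (not opp) -> no flip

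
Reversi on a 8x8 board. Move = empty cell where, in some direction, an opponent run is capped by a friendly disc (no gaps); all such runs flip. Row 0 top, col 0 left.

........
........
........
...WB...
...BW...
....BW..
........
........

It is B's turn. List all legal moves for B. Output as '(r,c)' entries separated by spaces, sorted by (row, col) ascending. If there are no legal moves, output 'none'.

Answer: (2,3) (3,2) (4,5) (5,6)

Derivation:
(2,2): no bracket -> illegal
(2,3): flips 1 -> legal
(2,4): no bracket -> illegal
(3,2): flips 1 -> legal
(3,5): no bracket -> illegal
(4,2): no bracket -> illegal
(4,5): flips 1 -> legal
(4,6): no bracket -> illegal
(5,3): no bracket -> illegal
(5,6): flips 1 -> legal
(6,4): no bracket -> illegal
(6,5): no bracket -> illegal
(6,6): no bracket -> illegal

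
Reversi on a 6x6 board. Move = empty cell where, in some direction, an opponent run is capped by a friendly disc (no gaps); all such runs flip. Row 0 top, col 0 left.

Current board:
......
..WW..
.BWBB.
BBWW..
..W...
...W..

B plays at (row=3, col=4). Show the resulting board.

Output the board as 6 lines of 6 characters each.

Place B at (3,4); scan 8 dirs for brackets.
Dir NW: first cell 'B' (not opp) -> no flip
Dir N: first cell 'B' (not opp) -> no flip
Dir NE: first cell '.' (not opp) -> no flip
Dir W: opp run (3,3) (3,2) capped by B -> flip
Dir E: first cell '.' (not opp) -> no flip
Dir SW: first cell '.' (not opp) -> no flip
Dir S: first cell '.' (not opp) -> no flip
Dir SE: first cell '.' (not opp) -> no flip
All flips: (3,2) (3,3)

Answer: ......
..WW..
.BWBB.
BBBBB.
..W...
...W..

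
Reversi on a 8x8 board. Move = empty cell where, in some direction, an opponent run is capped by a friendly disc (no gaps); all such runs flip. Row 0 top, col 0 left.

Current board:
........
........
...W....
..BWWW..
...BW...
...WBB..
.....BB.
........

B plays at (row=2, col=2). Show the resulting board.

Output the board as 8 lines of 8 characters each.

Place B at (2,2); scan 8 dirs for brackets.
Dir NW: first cell '.' (not opp) -> no flip
Dir N: first cell '.' (not opp) -> no flip
Dir NE: first cell '.' (not opp) -> no flip
Dir W: first cell '.' (not opp) -> no flip
Dir E: opp run (2,3), next='.' -> no flip
Dir SW: first cell '.' (not opp) -> no flip
Dir S: first cell 'B' (not opp) -> no flip
Dir SE: opp run (3,3) (4,4) capped by B -> flip
All flips: (3,3) (4,4)

Answer: ........
........
..BW....
..BBWW..
...BB...
...WBB..
.....BB.
........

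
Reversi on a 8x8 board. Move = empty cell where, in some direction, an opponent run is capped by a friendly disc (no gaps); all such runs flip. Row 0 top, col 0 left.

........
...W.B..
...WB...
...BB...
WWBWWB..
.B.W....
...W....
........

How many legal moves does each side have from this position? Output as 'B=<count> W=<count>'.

Answer: B=10 W=9

Derivation:
-- B to move --
(0,2): flips 1 -> legal
(0,3): flips 2 -> legal
(0,4): no bracket -> illegal
(1,2): flips 1 -> legal
(1,4): no bracket -> illegal
(2,2): flips 1 -> legal
(3,0): no bracket -> illegal
(3,1): flips 1 -> legal
(3,2): no bracket -> illegal
(3,5): no bracket -> illegal
(5,0): no bracket -> illegal
(5,2): flips 1 -> legal
(5,4): flips 1 -> legal
(5,5): flips 1 -> legal
(6,2): no bracket -> illegal
(6,4): flips 1 -> legal
(7,2): no bracket -> illegal
(7,3): flips 3 -> legal
(7,4): no bracket -> illegal
B mobility = 10
-- W to move --
(0,4): no bracket -> illegal
(0,5): no bracket -> illegal
(0,6): no bracket -> illegal
(1,4): flips 2 -> legal
(1,6): no bracket -> illegal
(2,2): flips 1 -> legal
(2,5): flips 2 -> legal
(2,6): no bracket -> illegal
(3,1): flips 1 -> legal
(3,2): no bracket -> illegal
(3,5): flips 1 -> legal
(3,6): no bracket -> illegal
(4,6): flips 1 -> legal
(5,0): no bracket -> illegal
(5,2): no bracket -> illegal
(5,4): no bracket -> illegal
(5,5): no bracket -> illegal
(5,6): flips 2 -> legal
(6,0): no bracket -> illegal
(6,1): flips 1 -> legal
(6,2): flips 1 -> legal
W mobility = 9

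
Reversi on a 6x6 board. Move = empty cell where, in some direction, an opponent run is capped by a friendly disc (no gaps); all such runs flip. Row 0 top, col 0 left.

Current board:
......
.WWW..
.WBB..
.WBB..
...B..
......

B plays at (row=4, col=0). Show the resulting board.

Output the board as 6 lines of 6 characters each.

Place B at (4,0); scan 8 dirs for brackets.
Dir NW: edge -> no flip
Dir N: first cell '.' (not opp) -> no flip
Dir NE: opp run (3,1) capped by B -> flip
Dir W: edge -> no flip
Dir E: first cell '.' (not opp) -> no flip
Dir SW: edge -> no flip
Dir S: first cell '.' (not opp) -> no flip
Dir SE: first cell '.' (not opp) -> no flip
All flips: (3,1)

Answer: ......
.WWW..
.WBB..
.BBB..
B..B..
......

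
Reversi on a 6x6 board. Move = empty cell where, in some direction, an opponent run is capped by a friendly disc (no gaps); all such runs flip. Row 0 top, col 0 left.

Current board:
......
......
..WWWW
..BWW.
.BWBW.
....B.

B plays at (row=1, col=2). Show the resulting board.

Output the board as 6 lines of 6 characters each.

Place B at (1,2); scan 8 dirs for brackets.
Dir NW: first cell '.' (not opp) -> no flip
Dir N: first cell '.' (not opp) -> no flip
Dir NE: first cell '.' (not opp) -> no flip
Dir W: first cell '.' (not opp) -> no flip
Dir E: first cell '.' (not opp) -> no flip
Dir SW: first cell '.' (not opp) -> no flip
Dir S: opp run (2,2) capped by B -> flip
Dir SE: opp run (2,3) (3,4), next='.' -> no flip
All flips: (2,2)

Answer: ......
..B...
..BWWW
..BWW.
.BWBW.
....B.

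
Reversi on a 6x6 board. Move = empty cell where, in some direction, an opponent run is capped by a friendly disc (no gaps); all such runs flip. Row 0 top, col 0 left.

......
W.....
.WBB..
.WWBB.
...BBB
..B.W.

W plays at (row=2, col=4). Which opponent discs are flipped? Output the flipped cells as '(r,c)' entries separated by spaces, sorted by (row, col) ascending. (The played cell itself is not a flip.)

Answer: (2,2) (2,3) (3,4) (4,4)

Derivation:
Dir NW: first cell '.' (not opp) -> no flip
Dir N: first cell '.' (not opp) -> no flip
Dir NE: first cell '.' (not opp) -> no flip
Dir W: opp run (2,3) (2,2) capped by W -> flip
Dir E: first cell '.' (not opp) -> no flip
Dir SW: opp run (3,3), next='.' -> no flip
Dir S: opp run (3,4) (4,4) capped by W -> flip
Dir SE: first cell '.' (not opp) -> no flip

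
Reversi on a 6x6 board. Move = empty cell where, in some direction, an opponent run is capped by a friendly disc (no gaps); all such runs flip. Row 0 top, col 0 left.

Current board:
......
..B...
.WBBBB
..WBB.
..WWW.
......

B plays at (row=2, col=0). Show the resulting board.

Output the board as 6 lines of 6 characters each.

Place B at (2,0); scan 8 dirs for brackets.
Dir NW: edge -> no flip
Dir N: first cell '.' (not opp) -> no flip
Dir NE: first cell '.' (not opp) -> no flip
Dir W: edge -> no flip
Dir E: opp run (2,1) capped by B -> flip
Dir SW: edge -> no flip
Dir S: first cell '.' (not opp) -> no flip
Dir SE: first cell '.' (not opp) -> no flip
All flips: (2,1)

Answer: ......
..B...
BBBBBB
..WBB.
..WWW.
......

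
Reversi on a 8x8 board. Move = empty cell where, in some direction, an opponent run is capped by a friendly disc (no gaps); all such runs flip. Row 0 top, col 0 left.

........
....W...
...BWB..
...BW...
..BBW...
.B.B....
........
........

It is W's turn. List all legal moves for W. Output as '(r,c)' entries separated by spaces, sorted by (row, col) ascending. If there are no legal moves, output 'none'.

Answer: (1,2) (1,6) (2,2) (2,6) (3,2) (3,6) (4,1) (5,2) (6,0) (6,2)

Derivation:
(1,2): flips 1 -> legal
(1,3): no bracket -> illegal
(1,5): no bracket -> illegal
(1,6): flips 1 -> legal
(2,2): flips 2 -> legal
(2,6): flips 1 -> legal
(3,1): no bracket -> illegal
(3,2): flips 2 -> legal
(3,5): no bracket -> illegal
(3,6): flips 1 -> legal
(4,0): no bracket -> illegal
(4,1): flips 2 -> legal
(5,0): no bracket -> illegal
(5,2): flips 1 -> legal
(5,4): no bracket -> illegal
(6,0): flips 3 -> legal
(6,1): no bracket -> illegal
(6,2): flips 1 -> legal
(6,3): no bracket -> illegal
(6,4): no bracket -> illegal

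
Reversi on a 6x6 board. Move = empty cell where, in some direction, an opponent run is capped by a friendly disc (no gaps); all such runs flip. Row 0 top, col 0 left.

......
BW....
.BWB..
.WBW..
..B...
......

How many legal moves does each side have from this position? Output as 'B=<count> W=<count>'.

-- B to move --
(0,0): no bracket -> illegal
(0,1): flips 1 -> legal
(0,2): no bracket -> illegal
(1,2): flips 2 -> legal
(1,3): no bracket -> illegal
(2,0): flips 1 -> legal
(2,4): flips 1 -> legal
(3,0): flips 1 -> legal
(3,4): flips 1 -> legal
(4,0): no bracket -> illegal
(4,1): flips 1 -> legal
(4,3): flips 1 -> legal
(4,4): no bracket -> illegal
B mobility = 8
-- W to move --
(0,0): no bracket -> illegal
(0,1): no bracket -> illegal
(1,2): no bracket -> illegal
(1,3): flips 1 -> legal
(1,4): no bracket -> illegal
(2,0): flips 1 -> legal
(2,4): flips 1 -> legal
(3,0): no bracket -> illegal
(3,4): no bracket -> illegal
(4,1): no bracket -> illegal
(4,3): no bracket -> illegal
(5,1): flips 1 -> legal
(5,2): flips 2 -> legal
(5,3): flips 1 -> legal
W mobility = 6

Answer: B=8 W=6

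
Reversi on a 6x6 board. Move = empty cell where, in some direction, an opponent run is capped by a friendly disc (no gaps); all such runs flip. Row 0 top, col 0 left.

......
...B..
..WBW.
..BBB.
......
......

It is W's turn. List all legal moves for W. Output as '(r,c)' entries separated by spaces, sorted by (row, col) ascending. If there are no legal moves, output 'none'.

Answer: (0,2) (0,4) (4,2) (4,4)

Derivation:
(0,2): flips 1 -> legal
(0,3): no bracket -> illegal
(0,4): flips 1 -> legal
(1,2): no bracket -> illegal
(1,4): no bracket -> illegal
(2,1): no bracket -> illegal
(2,5): no bracket -> illegal
(3,1): no bracket -> illegal
(3,5): no bracket -> illegal
(4,1): no bracket -> illegal
(4,2): flips 2 -> legal
(4,3): no bracket -> illegal
(4,4): flips 2 -> legal
(4,5): no bracket -> illegal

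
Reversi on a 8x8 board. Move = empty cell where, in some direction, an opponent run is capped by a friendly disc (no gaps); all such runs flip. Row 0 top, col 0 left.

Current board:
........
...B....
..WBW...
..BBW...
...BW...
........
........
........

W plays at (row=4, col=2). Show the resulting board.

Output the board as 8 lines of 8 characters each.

Place W at (4,2); scan 8 dirs for brackets.
Dir NW: first cell '.' (not opp) -> no flip
Dir N: opp run (3,2) capped by W -> flip
Dir NE: opp run (3,3) capped by W -> flip
Dir W: first cell '.' (not opp) -> no flip
Dir E: opp run (4,3) capped by W -> flip
Dir SW: first cell '.' (not opp) -> no flip
Dir S: first cell '.' (not opp) -> no flip
Dir SE: first cell '.' (not opp) -> no flip
All flips: (3,2) (3,3) (4,3)

Answer: ........
...B....
..WBW...
..WWW...
..WWW...
........
........
........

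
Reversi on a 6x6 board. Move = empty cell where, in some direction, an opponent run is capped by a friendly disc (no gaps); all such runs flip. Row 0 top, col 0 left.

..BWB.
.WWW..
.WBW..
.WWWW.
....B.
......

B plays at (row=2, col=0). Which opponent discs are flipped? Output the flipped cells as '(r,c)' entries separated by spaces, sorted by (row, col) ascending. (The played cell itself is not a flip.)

Dir NW: edge -> no flip
Dir N: first cell '.' (not opp) -> no flip
Dir NE: opp run (1,1) capped by B -> flip
Dir W: edge -> no flip
Dir E: opp run (2,1) capped by B -> flip
Dir SW: edge -> no flip
Dir S: first cell '.' (not opp) -> no flip
Dir SE: opp run (3,1), next='.' -> no flip

Answer: (1,1) (2,1)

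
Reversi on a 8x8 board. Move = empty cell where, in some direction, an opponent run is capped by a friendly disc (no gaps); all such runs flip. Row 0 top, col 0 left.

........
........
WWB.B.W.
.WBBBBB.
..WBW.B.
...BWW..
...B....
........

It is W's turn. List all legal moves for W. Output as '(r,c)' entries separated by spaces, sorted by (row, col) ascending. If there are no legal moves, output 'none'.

Answer: (1,1) (1,2) (1,3) (1,4) (1,5) (2,3) (3,7) (5,2) (5,6) (6,2) (6,4) (7,2)

Derivation:
(1,1): flips 2 -> legal
(1,2): flips 2 -> legal
(1,3): flips 1 -> legal
(1,4): flips 2 -> legal
(1,5): flips 2 -> legal
(2,3): flips 1 -> legal
(2,5): no bracket -> illegal
(2,7): no bracket -> illegal
(3,7): flips 6 -> legal
(4,1): no bracket -> illegal
(4,5): no bracket -> illegal
(4,7): no bracket -> illegal
(5,2): flips 1 -> legal
(5,6): flips 2 -> legal
(5,7): no bracket -> illegal
(6,2): flips 1 -> legal
(6,4): flips 1 -> legal
(7,2): flips 1 -> legal
(7,3): no bracket -> illegal
(7,4): no bracket -> illegal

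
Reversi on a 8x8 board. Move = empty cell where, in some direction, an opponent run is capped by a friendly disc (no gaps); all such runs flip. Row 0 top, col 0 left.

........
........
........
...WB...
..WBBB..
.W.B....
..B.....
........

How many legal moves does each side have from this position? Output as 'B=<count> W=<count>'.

Answer: B=6 W=6

Derivation:
-- B to move --
(2,2): flips 1 -> legal
(2,3): flips 1 -> legal
(2,4): no bracket -> illegal
(3,1): flips 1 -> legal
(3,2): flips 1 -> legal
(4,0): flips 1 -> legal
(4,1): flips 1 -> legal
(5,0): no bracket -> illegal
(5,2): no bracket -> illegal
(6,0): no bracket -> illegal
(6,1): no bracket -> illegal
B mobility = 6
-- W to move --
(2,3): no bracket -> illegal
(2,4): no bracket -> illegal
(2,5): no bracket -> illegal
(3,2): no bracket -> illegal
(3,5): flips 1 -> legal
(3,6): no bracket -> illegal
(4,6): flips 3 -> legal
(5,2): no bracket -> illegal
(5,4): no bracket -> illegal
(5,5): flips 1 -> legal
(5,6): no bracket -> illegal
(6,1): no bracket -> illegal
(6,3): flips 2 -> legal
(6,4): flips 1 -> legal
(7,1): no bracket -> illegal
(7,2): no bracket -> illegal
(7,3): flips 1 -> legal
W mobility = 6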